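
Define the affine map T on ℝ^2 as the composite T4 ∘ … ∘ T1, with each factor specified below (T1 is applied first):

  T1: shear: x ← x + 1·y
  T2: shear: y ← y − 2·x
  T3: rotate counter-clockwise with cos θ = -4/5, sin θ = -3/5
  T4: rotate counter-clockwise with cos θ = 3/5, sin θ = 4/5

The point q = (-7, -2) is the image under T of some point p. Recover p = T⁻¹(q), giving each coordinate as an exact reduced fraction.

T1 = [1 1 0; 0 1 0; 0 0 1]
T2·T1 = [1 1 0; -2 -1 0; 0 0 1]
T3·…·T1 = [-2 -7/5 0; 1 1/5 0; 0 0 1]
T4·…·T1 = [-2 -1 0; -1 -1 0; 0 0 1]
det M = 1; M⁻¹ = [-1 1 0; 1 -2 0; 0 0 1]
M⁻¹ · (-7, -2)ᵀ = (5, -3)ᵀ

p = (5, -3)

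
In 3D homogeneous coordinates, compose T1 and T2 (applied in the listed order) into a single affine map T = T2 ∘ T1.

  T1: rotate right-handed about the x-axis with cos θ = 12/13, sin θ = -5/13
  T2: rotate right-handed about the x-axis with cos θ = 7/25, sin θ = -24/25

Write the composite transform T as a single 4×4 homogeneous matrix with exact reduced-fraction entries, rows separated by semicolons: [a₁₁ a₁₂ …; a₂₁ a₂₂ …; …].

T = [1 0 0 0; 0 -36/325 323/325 0; 0 -323/325 -36/325 0; 0 0 0 1]

T1 = [1 0 0 0; 0 12/13 5/13 0; 0 -5/13 12/13 0; 0 0 0 1]
T2·T1 = [1 0 0 0; 0 -36/325 323/325 0; 0 -323/325 -36/325 0; 0 0 0 1]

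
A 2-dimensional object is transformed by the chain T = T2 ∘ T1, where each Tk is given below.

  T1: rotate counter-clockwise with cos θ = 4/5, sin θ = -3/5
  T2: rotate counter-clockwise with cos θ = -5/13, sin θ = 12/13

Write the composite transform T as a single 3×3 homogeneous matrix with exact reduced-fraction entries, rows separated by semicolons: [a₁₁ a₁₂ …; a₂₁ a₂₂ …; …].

T = [16/65 -63/65 0; 63/65 16/65 0; 0 0 1]

T1 = [4/5 3/5 0; -3/5 4/5 0; 0 0 1]
T2·T1 = [16/65 -63/65 0; 63/65 16/65 0; 0 0 1]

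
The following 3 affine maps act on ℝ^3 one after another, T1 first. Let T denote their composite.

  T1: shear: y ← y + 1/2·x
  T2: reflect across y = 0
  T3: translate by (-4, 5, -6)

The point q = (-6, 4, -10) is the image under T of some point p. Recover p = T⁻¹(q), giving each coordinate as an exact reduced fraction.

p = (-2, 2, -4)

T1 = [1 0 0 0; 1/2 1 0 0; 0 0 1 0; 0 0 0 1]
T2·T1 = [1 0 0 0; -1/2 -1 0 0; 0 0 1 0; 0 0 0 1]
T3·…·T1 = [1 0 0 -4; -1/2 -1 0 5; 0 0 1 -6; 0 0 0 1]
det M = -1; M⁻¹ = [1 0 0 4; -1/2 -1 0 3; 0 0 1 6; 0 0 0 1]
M⁻¹ · (-6, 4, -10)ᵀ = (-2, 2, -4)ᵀ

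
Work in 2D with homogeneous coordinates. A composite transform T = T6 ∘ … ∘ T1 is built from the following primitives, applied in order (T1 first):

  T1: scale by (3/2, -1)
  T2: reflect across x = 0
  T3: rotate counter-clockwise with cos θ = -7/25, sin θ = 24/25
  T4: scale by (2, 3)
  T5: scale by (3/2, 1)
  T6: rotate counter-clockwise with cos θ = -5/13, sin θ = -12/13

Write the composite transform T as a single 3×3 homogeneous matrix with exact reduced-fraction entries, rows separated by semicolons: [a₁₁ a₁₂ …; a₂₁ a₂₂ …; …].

T1 = [3/2 0 0; 0 -1 0; 0 0 1]
T2·T1 = [-3/2 0 0; 0 -1 0; 0 0 1]
T3·…·T1 = [21/50 24/25 0; -36/25 7/25 0; 0 0 1]
T4·…·T1 = [21/25 48/25 0; -108/25 21/25 0; 0 0 1]
T5·…·T1 = [63/50 72/25 0; -108/25 21/25 0; 0 0 1]
T6·…·T1 = [-2907/650 -108/325 0; 162/325 -969/325 0; 0 0 1]

T = [-2907/650 -108/325 0; 162/325 -969/325 0; 0 0 1]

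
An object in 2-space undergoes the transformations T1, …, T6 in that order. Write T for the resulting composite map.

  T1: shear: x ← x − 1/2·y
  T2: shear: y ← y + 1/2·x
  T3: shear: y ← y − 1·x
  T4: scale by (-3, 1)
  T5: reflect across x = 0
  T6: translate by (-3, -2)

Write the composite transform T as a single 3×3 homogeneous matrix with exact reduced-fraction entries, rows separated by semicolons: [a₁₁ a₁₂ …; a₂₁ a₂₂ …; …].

T1 = [1 -1/2 0; 0 1 0; 0 0 1]
T2·T1 = [1 -1/2 0; 1/2 3/4 0; 0 0 1]
T3·…·T1 = [1 -1/2 0; -1/2 5/4 0; 0 0 1]
T4·…·T1 = [-3 3/2 0; -1/2 5/4 0; 0 0 1]
T5·…·T1 = [3 -3/2 0; -1/2 5/4 0; 0 0 1]
T6·…·T1 = [3 -3/2 -3; -1/2 5/4 -2; 0 0 1]

T = [3 -3/2 -3; -1/2 5/4 -2; 0 0 1]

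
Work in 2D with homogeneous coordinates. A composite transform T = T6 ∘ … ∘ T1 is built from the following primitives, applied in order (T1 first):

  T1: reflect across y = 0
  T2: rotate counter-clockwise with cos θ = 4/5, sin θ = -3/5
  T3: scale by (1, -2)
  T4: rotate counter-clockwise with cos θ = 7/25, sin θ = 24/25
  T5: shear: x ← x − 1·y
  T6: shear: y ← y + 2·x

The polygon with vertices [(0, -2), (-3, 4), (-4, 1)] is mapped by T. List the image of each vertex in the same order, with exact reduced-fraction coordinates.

T1 reflect across y = 0: (0, -2) → (0, 2); (-3, 4) → (-3, -4); (-4, 1) → (-4, -1)
T2 rotate counter-clockwise with cos θ = 4/5, sin θ = -3/5: (0, 2) → (6/5, 8/5); (-3, -4) → (-24/5, -7/5); (-4, -1) → (-19/5, 8/5)
T3 scale by (1, -2): (6/5, 8/5) → (6/5, -16/5); (-24/5, -7/5) → (-24/5, 14/5); (-19/5, 8/5) → (-19/5, -16/5)
T4 rotate counter-clockwise with cos θ = 7/25, sin θ = 24/25: (6/5, -16/5) → (426/125, 32/125); (-24/5, 14/5) → (-504/125, -478/125); (-19/5, -16/5) → (251/125, -568/125)
T5 shear: x ← x − 1·y: (426/125, 32/125) → (394/125, 32/125); (-504/125, -478/125) → (-26/125, -478/125); (251/125, -568/125) → (819/125, -568/125)
T6 shear: y ← y + 2·x: (394/125, 32/125) → (394/125, 164/25); (-26/125, -478/125) → (-26/125, -106/25); (819/125, -568/125) → (819/125, 214/25)

image vertices: (394/125, 164/25), (-26/125, -106/25), (819/125, 214/25)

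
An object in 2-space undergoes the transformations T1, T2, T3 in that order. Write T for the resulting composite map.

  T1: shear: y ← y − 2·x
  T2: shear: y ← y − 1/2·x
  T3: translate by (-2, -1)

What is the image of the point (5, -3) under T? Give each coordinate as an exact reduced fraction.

T(p) = (3, -33/2)

T1 shear: y ← y − 2·x: (5, -3) → (5, -13)
T2 shear: y ← y − 1/2·x: (5, -13) → (5, -31/2)
T3 translate by (-2, -1): (5, -31/2) → (3, -33/2)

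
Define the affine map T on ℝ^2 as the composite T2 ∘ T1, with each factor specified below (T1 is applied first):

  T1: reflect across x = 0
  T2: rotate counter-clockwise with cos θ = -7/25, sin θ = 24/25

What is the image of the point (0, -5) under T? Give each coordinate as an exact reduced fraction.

T(p) = (24/5, 7/5)

T1 reflect across x = 0: (0, -5) → (0, -5)
T2 rotate counter-clockwise with cos θ = -7/25, sin θ = 24/25: (0, -5) → (24/5, 7/5)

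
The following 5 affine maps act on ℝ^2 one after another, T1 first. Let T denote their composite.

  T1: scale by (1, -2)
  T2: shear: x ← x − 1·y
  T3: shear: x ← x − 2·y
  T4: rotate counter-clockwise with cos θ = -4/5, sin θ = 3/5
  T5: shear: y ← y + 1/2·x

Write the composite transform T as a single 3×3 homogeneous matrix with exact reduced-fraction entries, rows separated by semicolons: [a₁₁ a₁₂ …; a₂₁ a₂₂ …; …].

T = [-4/5 -18/5 0; 1/5 17/5 0; 0 0 1]

T1 = [1 0 0; 0 -2 0; 0 0 1]
T2·T1 = [1 2 0; 0 -2 0; 0 0 1]
T3·…·T1 = [1 6 0; 0 -2 0; 0 0 1]
T4·…·T1 = [-4/5 -18/5 0; 3/5 26/5 0; 0 0 1]
T5·…·T1 = [-4/5 -18/5 0; 1/5 17/5 0; 0 0 1]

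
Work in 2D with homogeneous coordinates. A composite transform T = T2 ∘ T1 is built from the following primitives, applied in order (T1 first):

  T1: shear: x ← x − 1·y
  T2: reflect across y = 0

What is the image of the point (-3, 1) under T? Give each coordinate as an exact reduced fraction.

T(p) = (-4, -1)

T1 shear: x ← x − 1·y: (-3, 1) → (-4, 1)
T2 reflect across y = 0: (-4, 1) → (-4, -1)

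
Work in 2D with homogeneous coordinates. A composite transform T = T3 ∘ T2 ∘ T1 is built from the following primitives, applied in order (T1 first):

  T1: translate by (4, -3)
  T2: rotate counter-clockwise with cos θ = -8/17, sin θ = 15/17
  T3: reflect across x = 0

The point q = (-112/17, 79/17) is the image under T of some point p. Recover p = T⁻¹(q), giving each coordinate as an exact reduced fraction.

T1 = [1 0 4; 0 1 -3; 0 0 1]
T2·T1 = [-8/17 -15/17 13/17; 15/17 -8/17 84/17; 0 0 1]
T3·…·T1 = [8/17 15/17 -13/17; 15/17 -8/17 84/17; 0 0 1]
det M = -1; M⁻¹ = [8/17 15/17 -4; 15/17 -8/17 3; 0 0 1]
M⁻¹ · (-112/17, 79/17)ᵀ = (-3, -5)ᵀ

p = (-3, -5)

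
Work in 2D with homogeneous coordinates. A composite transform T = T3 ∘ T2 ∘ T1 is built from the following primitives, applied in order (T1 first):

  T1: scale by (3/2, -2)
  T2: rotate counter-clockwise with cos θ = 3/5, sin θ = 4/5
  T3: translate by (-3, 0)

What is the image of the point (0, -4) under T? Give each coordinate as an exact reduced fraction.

T(p) = (-47/5, 24/5)

T1 scale by (3/2, -2): (0, -4) → (0, 8)
T2 rotate counter-clockwise with cos θ = 3/5, sin θ = 4/5: (0, 8) → (-32/5, 24/5)
T3 translate by (-3, 0): (-32/5, 24/5) → (-47/5, 24/5)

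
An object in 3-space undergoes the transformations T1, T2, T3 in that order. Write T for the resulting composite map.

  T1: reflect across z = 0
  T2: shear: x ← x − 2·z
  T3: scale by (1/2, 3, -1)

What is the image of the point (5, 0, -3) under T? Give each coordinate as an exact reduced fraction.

T1 reflect across z = 0: (5, 0, -3) → (5, 0, 3)
T2 shear: x ← x − 2·z: (5, 0, 3) → (-1, 0, 3)
T3 scale by (1/2, 3, -1): (-1, 0, 3) → (-1/2, 0, -3)

T(p) = (-1/2, 0, -3)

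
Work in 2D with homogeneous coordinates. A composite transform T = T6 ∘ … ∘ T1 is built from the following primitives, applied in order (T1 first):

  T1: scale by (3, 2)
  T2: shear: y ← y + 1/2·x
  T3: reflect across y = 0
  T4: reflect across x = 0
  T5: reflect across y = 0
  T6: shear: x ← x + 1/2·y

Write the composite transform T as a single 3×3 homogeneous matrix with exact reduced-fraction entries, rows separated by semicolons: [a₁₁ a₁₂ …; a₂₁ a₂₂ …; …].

T1 = [3 0 0; 0 2 0; 0 0 1]
T2·T1 = [3 0 0; 3/2 2 0; 0 0 1]
T3·…·T1 = [3 0 0; -3/2 -2 0; 0 0 1]
T4·…·T1 = [-3 0 0; -3/2 -2 0; 0 0 1]
T5·…·T1 = [-3 0 0; 3/2 2 0; 0 0 1]
T6·…·T1 = [-9/4 1 0; 3/2 2 0; 0 0 1]

T = [-9/4 1 0; 3/2 2 0; 0 0 1]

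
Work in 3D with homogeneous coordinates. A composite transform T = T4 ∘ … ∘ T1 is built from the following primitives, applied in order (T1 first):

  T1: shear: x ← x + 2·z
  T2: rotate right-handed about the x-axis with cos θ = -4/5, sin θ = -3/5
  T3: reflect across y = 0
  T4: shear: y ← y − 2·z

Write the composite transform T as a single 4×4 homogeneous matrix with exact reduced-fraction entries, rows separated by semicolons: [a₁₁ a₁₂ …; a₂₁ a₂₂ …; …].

T1 = [1 0 2 0; 0 1 0 0; 0 0 1 0; 0 0 0 1]
T2·T1 = [1 0 2 0; 0 -4/5 3/5 0; 0 -3/5 -4/5 0; 0 0 0 1]
T3·…·T1 = [1 0 2 0; 0 4/5 -3/5 0; 0 -3/5 -4/5 0; 0 0 0 1]
T4·…·T1 = [1 0 2 0; 0 2 1 0; 0 -3/5 -4/5 0; 0 0 0 1]

T = [1 0 2 0; 0 2 1 0; 0 -3/5 -4/5 0; 0 0 0 1]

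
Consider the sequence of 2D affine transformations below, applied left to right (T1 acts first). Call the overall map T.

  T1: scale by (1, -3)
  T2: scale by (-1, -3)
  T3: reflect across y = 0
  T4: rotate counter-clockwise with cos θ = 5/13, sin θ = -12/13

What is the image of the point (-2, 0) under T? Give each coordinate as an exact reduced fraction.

T(p) = (10/13, -24/13)

T1 scale by (1, -3): (-2, 0) → (-2, 0)
T2 scale by (-1, -3): (-2, 0) → (2, 0)
T3 reflect across y = 0: (2, 0) → (2, 0)
T4 rotate counter-clockwise with cos θ = 5/13, sin θ = -12/13: (2, 0) → (10/13, -24/13)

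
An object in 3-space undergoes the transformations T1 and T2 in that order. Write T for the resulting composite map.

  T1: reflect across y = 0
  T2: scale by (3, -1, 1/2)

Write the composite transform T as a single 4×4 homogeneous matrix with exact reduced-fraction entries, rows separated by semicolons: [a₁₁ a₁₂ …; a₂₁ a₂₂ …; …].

T = [3 0 0 0; 0 1 0 0; 0 0 1/2 0; 0 0 0 1]

T1 = [1 0 0 0; 0 -1 0 0; 0 0 1 0; 0 0 0 1]
T2·T1 = [3 0 0 0; 0 1 0 0; 0 0 1/2 0; 0 0 0 1]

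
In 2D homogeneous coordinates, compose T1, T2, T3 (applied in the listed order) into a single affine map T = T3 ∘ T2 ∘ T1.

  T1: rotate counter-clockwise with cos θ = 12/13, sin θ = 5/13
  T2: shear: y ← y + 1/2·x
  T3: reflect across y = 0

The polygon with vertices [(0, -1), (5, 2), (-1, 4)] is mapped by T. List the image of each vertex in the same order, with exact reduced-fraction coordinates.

image vertices: (5/13, 19/26), (50/13, -74/13), (-32/13, -27/13)

T1 rotate counter-clockwise with cos θ = 12/13, sin θ = 5/13: (0, -1) → (5/13, -12/13); (5, 2) → (50/13, 49/13); (-1, 4) → (-32/13, 43/13)
T2 shear: y ← y + 1/2·x: (5/13, -12/13) → (5/13, -19/26); (50/13, 49/13) → (50/13, 74/13); (-32/13, 43/13) → (-32/13, 27/13)
T3 reflect across y = 0: (5/13, -19/26) → (5/13, 19/26); (50/13, 74/13) → (50/13, -74/13); (-32/13, 27/13) → (-32/13, -27/13)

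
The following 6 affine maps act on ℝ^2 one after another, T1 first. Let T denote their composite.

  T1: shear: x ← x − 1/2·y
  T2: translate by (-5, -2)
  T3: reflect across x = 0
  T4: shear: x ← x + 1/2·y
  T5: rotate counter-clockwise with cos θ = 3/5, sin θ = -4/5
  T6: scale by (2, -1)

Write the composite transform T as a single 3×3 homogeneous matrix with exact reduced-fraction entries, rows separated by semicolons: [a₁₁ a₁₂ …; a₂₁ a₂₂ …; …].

T = [-6/5 14/5 8/5; -4/5 1/5 22/5; 0 0 1]

T1 = [1 -1/2 0; 0 1 0; 0 0 1]
T2·T1 = [1 -1/2 -5; 0 1 -2; 0 0 1]
T3·…·T1 = [-1 1/2 5; 0 1 -2; 0 0 1]
T4·…·T1 = [-1 1 4; 0 1 -2; 0 0 1]
T5·…·T1 = [-3/5 7/5 4/5; 4/5 -1/5 -22/5; 0 0 1]
T6·…·T1 = [-6/5 14/5 8/5; -4/5 1/5 22/5; 0 0 1]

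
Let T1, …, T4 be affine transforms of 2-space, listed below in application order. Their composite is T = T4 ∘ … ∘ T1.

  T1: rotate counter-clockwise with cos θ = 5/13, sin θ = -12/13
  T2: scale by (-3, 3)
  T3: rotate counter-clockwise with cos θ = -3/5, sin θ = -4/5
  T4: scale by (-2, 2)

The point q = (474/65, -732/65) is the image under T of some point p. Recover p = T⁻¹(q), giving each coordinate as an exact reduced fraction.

T1 = [5/13 12/13 0; -12/13 5/13 0; 0 0 1]
T2·T1 = [-15/13 -36/13 0; -36/13 15/13 0; 0 0 1]
T3·…·T1 = [-99/65 168/65 0; 168/65 99/65 0; 0 0 1]
T4·…·T1 = [198/65 -336/65 0; 336/65 198/65 0; 0 0 1]
det M = 36; M⁻¹ = [11/130 28/195 0; -28/195 11/130 0; 0 0 1]
M⁻¹ · (474/65, -732/65)ᵀ = (-1, -2)ᵀ

p = (-1, -2)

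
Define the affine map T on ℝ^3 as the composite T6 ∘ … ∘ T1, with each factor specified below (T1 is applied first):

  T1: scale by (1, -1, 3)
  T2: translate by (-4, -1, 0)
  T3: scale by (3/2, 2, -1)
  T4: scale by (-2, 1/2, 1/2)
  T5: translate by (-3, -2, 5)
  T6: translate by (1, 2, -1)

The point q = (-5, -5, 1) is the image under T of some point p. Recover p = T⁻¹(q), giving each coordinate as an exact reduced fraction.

T1 = [1 0 0 0; 0 -1 0 0; 0 0 3 0; 0 0 0 1]
T2·T1 = [1 0 0 -4; 0 -1 0 -1; 0 0 3 0; 0 0 0 1]
T3·…·T1 = [3/2 0 0 -6; 0 -2 0 -2; 0 0 -3 0; 0 0 0 1]
T4·…·T1 = [-3 0 0 12; 0 -1 0 -1; 0 0 -3/2 0; 0 0 0 1]
T5·…·T1 = [-3 0 0 9; 0 -1 0 -3; 0 0 -3/2 5; 0 0 0 1]
T6·…·T1 = [-3 0 0 10; 0 -1 0 -1; 0 0 -3/2 4; 0 0 0 1]
det M = -9/2; M⁻¹ = [-1/3 0 0 10/3; 0 -1 0 -1; 0 0 -2/3 8/3; 0 0 0 1]
M⁻¹ · (-5, -5, 1)ᵀ = (5, 4, 2)ᵀ

p = (5, 4, 2)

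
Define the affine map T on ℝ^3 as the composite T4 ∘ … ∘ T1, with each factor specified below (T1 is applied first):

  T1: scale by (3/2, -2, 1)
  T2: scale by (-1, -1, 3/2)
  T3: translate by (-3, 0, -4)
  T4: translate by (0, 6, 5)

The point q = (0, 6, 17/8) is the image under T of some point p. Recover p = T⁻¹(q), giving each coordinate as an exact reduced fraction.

p = (-2, 0, 3/4)

T1 = [3/2 0 0 0; 0 -2 0 0; 0 0 1 0; 0 0 0 1]
T2·T1 = [-3/2 0 0 0; 0 2 0 0; 0 0 3/2 0; 0 0 0 1]
T3·…·T1 = [-3/2 0 0 -3; 0 2 0 0; 0 0 3/2 -4; 0 0 0 1]
T4·…·T1 = [-3/2 0 0 -3; 0 2 0 6; 0 0 3/2 1; 0 0 0 1]
det M = -9/2; M⁻¹ = [-2/3 0 0 -2; 0 1/2 0 -3; 0 0 2/3 -2/3; 0 0 0 1]
M⁻¹ · (0, 6, 17/8)ᵀ = (-2, 0, 3/4)ᵀ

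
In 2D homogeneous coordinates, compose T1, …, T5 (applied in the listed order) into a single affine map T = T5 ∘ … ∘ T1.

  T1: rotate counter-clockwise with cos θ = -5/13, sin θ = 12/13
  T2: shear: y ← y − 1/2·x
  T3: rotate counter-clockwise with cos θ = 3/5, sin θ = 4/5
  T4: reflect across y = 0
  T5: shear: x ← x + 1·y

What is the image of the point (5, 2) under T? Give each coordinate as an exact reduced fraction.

T1 rotate counter-clockwise with cos θ = -5/13, sin θ = 12/13: (5, 2) → (-49/13, 50/13)
T2 shear: y ← y − 1/2·x: (-49/13, 50/13) → (-49/13, 149/26)
T3 rotate counter-clockwise with cos θ = 3/5, sin θ = 4/5: (-49/13, 149/26) → (-89/13, 11/26)
T4 reflect across y = 0: (-89/13, 11/26) → (-89/13, -11/26)
T5 shear: x ← x + 1·y: (-89/13, -11/26) → (-189/26, -11/26)

T(p) = (-189/26, -11/26)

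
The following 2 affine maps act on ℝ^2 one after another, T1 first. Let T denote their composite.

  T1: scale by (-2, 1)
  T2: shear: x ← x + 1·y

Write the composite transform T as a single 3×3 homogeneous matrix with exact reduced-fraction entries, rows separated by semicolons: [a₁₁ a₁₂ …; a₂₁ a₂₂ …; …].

T = [-2 1 0; 0 1 0; 0 0 1]

T1 = [-2 0 0; 0 1 0; 0 0 1]
T2·T1 = [-2 1 0; 0 1 0; 0 0 1]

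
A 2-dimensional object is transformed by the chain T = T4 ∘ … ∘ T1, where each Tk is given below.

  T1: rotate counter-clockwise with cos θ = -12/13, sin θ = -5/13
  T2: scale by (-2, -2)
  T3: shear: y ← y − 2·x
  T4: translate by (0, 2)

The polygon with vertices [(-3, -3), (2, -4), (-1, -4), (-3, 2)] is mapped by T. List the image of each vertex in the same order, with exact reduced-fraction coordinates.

image vertices: (-42/13, 8/13), (88/13, -226/13), (16/13, -112/13), (-92/13, 228/13)

T1 rotate counter-clockwise with cos θ = -12/13, sin θ = -5/13: (-3, -3) → (21/13, 51/13); (2, -4) → (-44/13, 38/13); (-1, -4) → (-8/13, 53/13); (-3, 2) → (46/13, -9/13)
T2 scale by (-2, -2): (21/13, 51/13) → (-42/13, -102/13); (-44/13, 38/13) → (88/13, -76/13); (-8/13, 53/13) → (16/13, -106/13); (46/13, -9/13) → (-92/13, 18/13)
T3 shear: y ← y − 2·x: (-42/13, -102/13) → (-42/13, -18/13); (88/13, -76/13) → (88/13, -252/13); (16/13, -106/13) → (16/13, -138/13); (-92/13, 18/13) → (-92/13, 202/13)
T4 translate by (0, 2): (-42/13, -18/13) → (-42/13, 8/13); (88/13, -252/13) → (88/13, -226/13); (16/13, -138/13) → (16/13, -112/13); (-92/13, 202/13) → (-92/13, 228/13)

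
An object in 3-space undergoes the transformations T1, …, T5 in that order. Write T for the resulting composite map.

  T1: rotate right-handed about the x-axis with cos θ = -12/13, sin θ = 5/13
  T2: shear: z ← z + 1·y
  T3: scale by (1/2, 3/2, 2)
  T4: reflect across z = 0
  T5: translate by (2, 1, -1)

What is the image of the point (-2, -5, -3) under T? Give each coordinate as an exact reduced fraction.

T1 rotate right-handed about the x-axis with cos θ = -12/13, sin θ = 5/13: (-2, -5, -3) → (-2, 75/13, 11/13)
T2 shear: z ← z + 1·y: (-2, 75/13, 11/13) → (-2, 75/13, 86/13)
T3 scale by (1/2, 3/2, 2): (-2, 75/13, 86/13) → (-1, 225/26, 172/13)
T4 reflect across z = 0: (-1, 225/26, 172/13) → (-1, 225/26, -172/13)
T5 translate by (2, 1, -1): (-1, 225/26, -172/13) → (1, 251/26, -185/13)

T(p) = (1, 251/26, -185/13)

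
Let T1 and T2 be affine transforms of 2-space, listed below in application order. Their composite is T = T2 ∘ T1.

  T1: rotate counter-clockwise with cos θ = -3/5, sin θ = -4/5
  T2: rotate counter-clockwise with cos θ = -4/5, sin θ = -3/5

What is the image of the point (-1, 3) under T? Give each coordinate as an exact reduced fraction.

T(p) = (-3, -1)

T1 rotate counter-clockwise with cos θ = -3/5, sin θ = -4/5: (-1, 3) → (3, -1)
T2 rotate counter-clockwise with cos θ = -4/5, sin θ = -3/5: (3, -1) → (-3, -1)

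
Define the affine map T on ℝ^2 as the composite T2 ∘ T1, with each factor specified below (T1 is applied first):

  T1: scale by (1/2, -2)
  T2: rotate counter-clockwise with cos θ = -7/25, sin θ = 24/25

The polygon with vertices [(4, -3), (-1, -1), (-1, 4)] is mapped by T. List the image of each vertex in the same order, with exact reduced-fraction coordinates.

image vertices: (-158/25, 6/25), (-89/50, -26/25), (391/50, 44/25)

T1 scale by (1/2, -2): (4, -3) → (2, 6); (-1, -1) → (-1/2, 2); (-1, 4) → (-1/2, -8)
T2 rotate counter-clockwise with cos θ = -7/25, sin θ = 24/25: (2, 6) → (-158/25, 6/25); (-1/2, 2) → (-89/50, -26/25); (-1/2, -8) → (391/50, 44/25)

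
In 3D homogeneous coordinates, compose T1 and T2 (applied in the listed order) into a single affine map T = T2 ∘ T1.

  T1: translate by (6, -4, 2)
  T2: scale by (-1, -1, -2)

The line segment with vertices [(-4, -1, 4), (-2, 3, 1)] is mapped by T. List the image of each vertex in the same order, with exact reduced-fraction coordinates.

T1 translate by (6, -4, 2): (-4, -1, 4) → (2, -5, 6); (-2, 3, 1) → (4, -1, 3)
T2 scale by (-1, -1, -2): (2, -5, 6) → (-2, 5, -12); (4, -1, 3) → (-4, 1, -6)

image vertices: (-2, 5, -12), (-4, 1, -6)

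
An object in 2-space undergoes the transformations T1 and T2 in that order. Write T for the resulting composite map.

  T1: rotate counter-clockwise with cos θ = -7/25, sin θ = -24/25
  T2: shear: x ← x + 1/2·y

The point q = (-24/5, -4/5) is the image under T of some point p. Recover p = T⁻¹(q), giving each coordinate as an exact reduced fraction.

p = (2, -4)

T1 = [-7/25 24/25 0; -24/25 -7/25 0; 0 0 1]
T2·T1 = [-19/25 41/50 0; -24/25 -7/25 0; 0 0 1]
det M = 1; M⁻¹ = [-7/25 -41/50 0; 24/25 -19/25 0; 0 0 1]
M⁻¹ · (-24/5, -4/5)ᵀ = (2, -4)ᵀ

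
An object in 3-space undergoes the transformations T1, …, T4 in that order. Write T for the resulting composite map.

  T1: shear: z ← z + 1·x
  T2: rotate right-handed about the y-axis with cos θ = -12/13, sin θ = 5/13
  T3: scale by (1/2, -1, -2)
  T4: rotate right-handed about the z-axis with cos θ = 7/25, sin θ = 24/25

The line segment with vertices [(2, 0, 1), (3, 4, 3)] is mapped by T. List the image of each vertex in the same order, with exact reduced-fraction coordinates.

image vertices: (-63/650, -108/325, 92/13), (1227/325, -436/325, 174/13)

T1 shear: z ← z + 1·x: (2, 0, 1) → (2, 0, 3); (3, 4, 3) → (3, 4, 6)
T2 rotate right-handed about the y-axis with cos θ = -12/13, sin θ = 5/13: (2, 0, 3) → (-9/13, 0, -46/13); (3, 4, 6) → (-6/13, 4, -87/13)
T3 scale by (1/2, -1, -2): (-9/13, 0, -46/13) → (-9/26, 0, 92/13); (-6/13, 4, -87/13) → (-3/13, -4, 174/13)
T4 rotate right-handed about the z-axis with cos θ = 7/25, sin θ = 24/25: (-9/26, 0, 92/13) → (-63/650, -108/325, 92/13); (-3/13, -4, 174/13) → (1227/325, -436/325, 174/13)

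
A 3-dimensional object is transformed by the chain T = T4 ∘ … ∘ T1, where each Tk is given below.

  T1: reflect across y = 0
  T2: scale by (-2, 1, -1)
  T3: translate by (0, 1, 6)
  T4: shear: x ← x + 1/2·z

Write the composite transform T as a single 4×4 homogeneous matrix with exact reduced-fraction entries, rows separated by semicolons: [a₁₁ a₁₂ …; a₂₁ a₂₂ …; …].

T = [-2 0 -1/2 3; 0 -1 0 1; 0 0 -1 6; 0 0 0 1]

T1 = [1 0 0 0; 0 -1 0 0; 0 0 1 0; 0 0 0 1]
T2·T1 = [-2 0 0 0; 0 -1 0 0; 0 0 -1 0; 0 0 0 1]
T3·…·T1 = [-2 0 0 0; 0 -1 0 1; 0 0 -1 6; 0 0 0 1]
T4·…·T1 = [-2 0 -1/2 3; 0 -1 0 1; 0 0 -1 6; 0 0 0 1]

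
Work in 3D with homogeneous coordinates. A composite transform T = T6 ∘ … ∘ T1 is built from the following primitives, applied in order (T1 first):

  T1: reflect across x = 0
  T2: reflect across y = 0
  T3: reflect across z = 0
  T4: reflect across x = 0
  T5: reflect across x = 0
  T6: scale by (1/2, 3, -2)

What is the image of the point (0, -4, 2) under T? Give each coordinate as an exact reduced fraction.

T(p) = (0, 12, 4)

T1 reflect across x = 0: (0, -4, 2) → (0, -4, 2)
T2 reflect across y = 0: (0, -4, 2) → (0, 4, 2)
T3 reflect across z = 0: (0, 4, 2) → (0, 4, -2)
T4 reflect across x = 0: (0, 4, -2) → (0, 4, -2)
T5 reflect across x = 0: (0, 4, -2) → (0, 4, -2)
T6 scale by (1/2, 3, -2): (0, 4, -2) → (0, 12, 4)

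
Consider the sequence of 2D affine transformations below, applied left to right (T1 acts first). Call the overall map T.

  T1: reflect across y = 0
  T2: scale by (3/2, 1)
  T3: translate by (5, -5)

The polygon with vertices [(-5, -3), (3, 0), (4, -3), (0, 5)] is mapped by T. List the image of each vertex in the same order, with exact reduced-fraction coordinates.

image vertices: (-5/2, -2), (19/2, -5), (11, -2), (5, -10)

T1 reflect across y = 0: (-5, -3) → (-5, 3); (3, 0) → (3, 0); (4, -3) → (4, 3); (0, 5) → (0, -5)
T2 scale by (3/2, 1): (-5, 3) → (-15/2, 3); (3, 0) → (9/2, 0); (4, 3) → (6, 3); (0, -5) → (0, -5)
T3 translate by (5, -5): (-15/2, 3) → (-5/2, -2); (9/2, 0) → (19/2, -5); (6, 3) → (11, -2); (0, -5) → (5, -10)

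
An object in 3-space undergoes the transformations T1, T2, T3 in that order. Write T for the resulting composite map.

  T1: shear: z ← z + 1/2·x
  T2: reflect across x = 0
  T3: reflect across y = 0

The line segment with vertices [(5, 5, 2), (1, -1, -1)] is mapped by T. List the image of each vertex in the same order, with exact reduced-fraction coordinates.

image vertices: (-5, -5, 9/2), (-1, 1, -1/2)

T1 shear: z ← z + 1/2·x: (5, 5, 2) → (5, 5, 9/2); (1, -1, -1) → (1, -1, -1/2)
T2 reflect across x = 0: (5, 5, 9/2) → (-5, 5, 9/2); (1, -1, -1/2) → (-1, -1, -1/2)
T3 reflect across y = 0: (-5, 5, 9/2) → (-5, -5, 9/2); (-1, -1, -1/2) → (-1, 1, -1/2)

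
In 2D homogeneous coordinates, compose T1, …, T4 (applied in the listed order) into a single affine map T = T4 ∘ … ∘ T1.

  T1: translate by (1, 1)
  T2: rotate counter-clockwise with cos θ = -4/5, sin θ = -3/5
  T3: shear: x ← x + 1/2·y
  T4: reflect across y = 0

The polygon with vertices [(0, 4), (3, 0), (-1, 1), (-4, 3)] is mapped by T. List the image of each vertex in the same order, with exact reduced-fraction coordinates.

image vertices: (-1/10, 23/5), (-21/5, 16/5), (2/5, 8/5), (41/10, 7/5)

T1 translate by (1, 1): (0, 4) → (1, 5); (3, 0) → (4, 1); (-1, 1) → (0, 2); (-4, 3) → (-3, 4)
T2 rotate counter-clockwise with cos θ = -4/5, sin θ = -3/5: (1, 5) → (11/5, -23/5); (4, 1) → (-13/5, -16/5); (0, 2) → (6/5, -8/5); (-3, 4) → (24/5, -7/5)
T3 shear: x ← x + 1/2·y: (11/5, -23/5) → (-1/10, -23/5); (-13/5, -16/5) → (-21/5, -16/5); (6/5, -8/5) → (2/5, -8/5); (24/5, -7/5) → (41/10, -7/5)
T4 reflect across y = 0: (-1/10, -23/5) → (-1/10, 23/5); (-21/5, -16/5) → (-21/5, 16/5); (2/5, -8/5) → (2/5, 8/5); (41/10, -7/5) → (41/10, 7/5)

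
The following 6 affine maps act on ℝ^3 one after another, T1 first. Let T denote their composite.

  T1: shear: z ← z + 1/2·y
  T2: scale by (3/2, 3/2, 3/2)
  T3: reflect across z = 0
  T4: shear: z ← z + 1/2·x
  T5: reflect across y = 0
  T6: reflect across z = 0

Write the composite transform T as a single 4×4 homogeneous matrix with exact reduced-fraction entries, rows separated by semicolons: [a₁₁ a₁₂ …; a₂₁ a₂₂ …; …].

T1 = [1 0 0 0; 0 1 0 0; 0 1/2 1 0; 0 0 0 1]
T2·T1 = [3/2 0 0 0; 0 3/2 0 0; 0 3/4 3/2 0; 0 0 0 1]
T3·…·T1 = [3/2 0 0 0; 0 3/2 0 0; 0 -3/4 -3/2 0; 0 0 0 1]
T4·…·T1 = [3/2 0 0 0; 0 3/2 0 0; 3/4 -3/4 -3/2 0; 0 0 0 1]
T5·…·T1 = [3/2 0 0 0; 0 -3/2 0 0; 3/4 -3/4 -3/2 0; 0 0 0 1]
T6·…·T1 = [3/2 0 0 0; 0 -3/2 0 0; -3/4 3/4 3/2 0; 0 0 0 1]

T = [3/2 0 0 0; 0 -3/2 0 0; -3/4 3/4 3/2 0; 0 0 0 1]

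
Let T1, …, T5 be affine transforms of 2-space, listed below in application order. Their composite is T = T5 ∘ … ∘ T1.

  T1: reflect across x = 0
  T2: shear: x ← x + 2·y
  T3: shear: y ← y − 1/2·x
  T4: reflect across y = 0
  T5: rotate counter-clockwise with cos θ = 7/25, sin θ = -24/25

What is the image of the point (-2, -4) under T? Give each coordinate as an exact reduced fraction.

T1 reflect across x = 0: (-2, -4) → (2, -4)
T2 shear: x ← x + 2·y: (2, -4) → (-6, -4)
T3 shear: y ← y − 1/2·x: (-6, -4) → (-6, -1)
T4 reflect across y = 0: (-6, -1) → (-6, 1)
T5 rotate counter-clockwise with cos θ = 7/25, sin θ = -24/25: (-6, 1) → (-18/25, 151/25)

T(p) = (-18/25, 151/25)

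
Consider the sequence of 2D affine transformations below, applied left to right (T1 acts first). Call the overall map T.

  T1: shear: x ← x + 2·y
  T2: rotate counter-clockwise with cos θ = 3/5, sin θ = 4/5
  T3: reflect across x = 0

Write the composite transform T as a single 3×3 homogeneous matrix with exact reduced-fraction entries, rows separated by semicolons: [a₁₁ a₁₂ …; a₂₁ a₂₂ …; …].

T1 = [1 2 0; 0 1 0; 0 0 1]
T2·T1 = [3/5 2/5 0; 4/5 11/5 0; 0 0 1]
T3·…·T1 = [-3/5 -2/5 0; 4/5 11/5 0; 0 0 1]

T = [-3/5 -2/5 0; 4/5 11/5 0; 0 0 1]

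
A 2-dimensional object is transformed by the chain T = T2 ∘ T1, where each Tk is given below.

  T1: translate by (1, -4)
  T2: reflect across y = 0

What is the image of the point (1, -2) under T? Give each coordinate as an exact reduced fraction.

T1 translate by (1, -4): (1, -2) → (2, -6)
T2 reflect across y = 0: (2, -6) → (2, 6)

T(p) = (2, 6)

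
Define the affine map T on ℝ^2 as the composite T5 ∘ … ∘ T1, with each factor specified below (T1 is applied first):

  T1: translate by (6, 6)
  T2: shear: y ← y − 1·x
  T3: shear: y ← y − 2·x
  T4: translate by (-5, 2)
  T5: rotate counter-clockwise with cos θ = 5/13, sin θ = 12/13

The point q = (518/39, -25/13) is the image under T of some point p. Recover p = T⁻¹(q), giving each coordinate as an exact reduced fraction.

T1 = [1 0 6; 0 1 6; 0 0 1]
T2·T1 = [1 0 6; -1 1 0; 0 0 1]
T3·…·T1 = [1 0 6; -3 1 -12; 0 0 1]
T4·…·T1 = [1 0 1; -3 1 -10; 0 0 1]
T5·…·T1 = [41/13 -12/13 125/13; -3/13 5/13 -38/13; 0 0 1]
det M = 1; M⁻¹ = [5/13 12/13 -1; 3/13 41/13 7; 0 0 1]
M⁻¹ · (518/39, -25/13)ᵀ = (7/3, 4)ᵀ

p = (7/3, 4)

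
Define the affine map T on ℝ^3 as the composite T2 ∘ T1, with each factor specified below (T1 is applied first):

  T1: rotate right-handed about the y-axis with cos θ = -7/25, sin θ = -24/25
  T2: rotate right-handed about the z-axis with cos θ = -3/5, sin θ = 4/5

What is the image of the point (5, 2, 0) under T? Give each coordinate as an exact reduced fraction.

T(p) = (-19/25, -58/25, 24/5)

T1 rotate right-handed about the y-axis with cos θ = -7/25, sin θ = -24/25: (5, 2, 0) → (-7/5, 2, 24/5)
T2 rotate right-handed about the z-axis with cos θ = -3/5, sin θ = 4/5: (-7/5, 2, 24/5) → (-19/25, -58/25, 24/5)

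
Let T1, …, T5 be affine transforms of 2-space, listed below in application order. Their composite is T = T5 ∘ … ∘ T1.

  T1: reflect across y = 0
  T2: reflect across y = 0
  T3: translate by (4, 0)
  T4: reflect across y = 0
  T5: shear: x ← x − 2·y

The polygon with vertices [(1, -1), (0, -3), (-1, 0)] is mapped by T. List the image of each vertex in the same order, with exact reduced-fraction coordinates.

T1 reflect across y = 0: (1, -1) → (1, 1); (0, -3) → (0, 3); (-1, 0) → (-1, 0)
T2 reflect across y = 0: (1, 1) → (1, -1); (0, 3) → (0, -3); (-1, 0) → (-1, 0)
T3 translate by (4, 0): (1, -1) → (5, -1); (0, -3) → (4, -3); (-1, 0) → (3, 0)
T4 reflect across y = 0: (5, -1) → (5, 1); (4, -3) → (4, 3); (3, 0) → (3, 0)
T5 shear: x ← x − 2·y: (5, 1) → (3, 1); (4, 3) → (-2, 3); (3, 0) → (3, 0)

image vertices: (3, 1), (-2, 3), (3, 0)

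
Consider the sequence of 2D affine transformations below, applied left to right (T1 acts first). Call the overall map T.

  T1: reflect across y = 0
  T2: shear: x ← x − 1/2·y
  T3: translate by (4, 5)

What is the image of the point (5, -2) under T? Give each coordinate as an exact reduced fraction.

T1 reflect across y = 0: (5, -2) → (5, 2)
T2 shear: x ← x − 1/2·y: (5, 2) → (4, 2)
T3 translate by (4, 5): (4, 2) → (8, 7)

T(p) = (8, 7)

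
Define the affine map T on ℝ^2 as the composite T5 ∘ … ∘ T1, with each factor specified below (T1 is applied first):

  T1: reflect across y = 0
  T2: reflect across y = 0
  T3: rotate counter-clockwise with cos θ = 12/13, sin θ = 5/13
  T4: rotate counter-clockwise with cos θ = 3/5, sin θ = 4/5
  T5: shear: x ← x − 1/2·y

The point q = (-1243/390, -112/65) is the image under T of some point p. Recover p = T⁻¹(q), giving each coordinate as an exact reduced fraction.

p = (-8/3, 7/2)

T1 = [1 0 0; 0 -1 0; 0 0 1]
T2·T1 = [1 0 0; 0 1 0; 0 0 1]
T3·…·T1 = [12/13 -5/13 0; 5/13 12/13 0; 0 0 1]
T4·…·T1 = [16/65 -63/65 0; 63/65 16/65 0; 0 0 1]
T5·…·T1 = [-31/130 -71/65 0; 63/65 16/65 0; 0 0 1]
det M = 1; M⁻¹ = [16/65 71/65 0; -63/65 -31/130 0; 0 0 1]
M⁻¹ · (-1243/390, -112/65)ᵀ = (-8/3, 7/2)ᵀ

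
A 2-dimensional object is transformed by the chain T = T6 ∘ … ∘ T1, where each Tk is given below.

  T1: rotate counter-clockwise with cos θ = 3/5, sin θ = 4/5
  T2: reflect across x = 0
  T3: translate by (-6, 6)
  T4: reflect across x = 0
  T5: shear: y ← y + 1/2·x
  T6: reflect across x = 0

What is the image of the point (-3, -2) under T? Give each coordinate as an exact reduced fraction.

T1 rotate counter-clockwise with cos θ = 3/5, sin θ = 4/5: (-3, -2) → (-1/5, -18/5)
T2 reflect across x = 0: (-1/5, -18/5) → (1/5, -18/5)
T3 translate by (-6, 6): (1/5, -18/5) → (-29/5, 12/5)
T4 reflect across x = 0: (-29/5, 12/5) → (29/5, 12/5)
T5 shear: y ← y + 1/2·x: (29/5, 12/5) → (29/5, 53/10)
T6 reflect across x = 0: (29/5, 53/10) → (-29/5, 53/10)

T(p) = (-29/5, 53/10)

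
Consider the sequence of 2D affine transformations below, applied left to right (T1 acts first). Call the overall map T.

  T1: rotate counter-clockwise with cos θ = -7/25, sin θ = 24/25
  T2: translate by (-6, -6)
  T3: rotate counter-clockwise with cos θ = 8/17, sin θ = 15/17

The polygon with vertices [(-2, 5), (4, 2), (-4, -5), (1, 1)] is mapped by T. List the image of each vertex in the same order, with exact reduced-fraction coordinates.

T1 rotate counter-clockwise with cos θ = -7/25, sin θ = 24/25: (-2, 5) → (-106/25, -83/25); (4, 2) → (-76/25, 82/25); (-4, -5) → (148/25, -61/25); (1, 1) → (-31/25, 17/25)
T2 translate by (-6, -6): (-106/25, -83/25) → (-256/25, -233/25); (-76/25, 82/25) → (-226/25, -68/25); (148/25, -61/25) → (-2/25, -211/25); (-31/25, 17/25) → (-181/25, -133/25)
T3 rotate counter-clockwise with cos θ = 8/17, sin θ = 15/17: (-256/25, -233/25) → (1447/425, -5704/425); (-226/25, -68/25) → (-788/425, -3934/425); (-2/25, -211/25) → (3149/425, -1718/425); (-181/25, -133/25) → (547/425, -3779/425)

image vertices: (1447/425, -5704/425), (-788/425, -3934/425), (3149/425, -1718/425), (547/425, -3779/425)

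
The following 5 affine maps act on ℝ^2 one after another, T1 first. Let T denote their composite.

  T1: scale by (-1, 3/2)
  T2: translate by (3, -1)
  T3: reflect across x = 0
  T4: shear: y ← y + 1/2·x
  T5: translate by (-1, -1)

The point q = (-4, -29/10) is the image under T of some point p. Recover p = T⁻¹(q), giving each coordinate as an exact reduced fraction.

p = (0, 2/5)

T1 = [-1 0 0; 0 3/2 0; 0 0 1]
T2·T1 = [-1 0 3; 0 3/2 -1; 0 0 1]
T3·…·T1 = [1 0 -3; 0 3/2 -1; 0 0 1]
T4·…·T1 = [1 0 -3; 1/2 3/2 -5/2; 0 0 1]
T5·…·T1 = [1 0 -4; 1/2 3/2 -7/2; 0 0 1]
det M = 3/2; M⁻¹ = [1 0 4; -1/3 2/3 1; 0 0 1]
M⁻¹ · (-4, -29/10)ᵀ = (0, 2/5)ᵀ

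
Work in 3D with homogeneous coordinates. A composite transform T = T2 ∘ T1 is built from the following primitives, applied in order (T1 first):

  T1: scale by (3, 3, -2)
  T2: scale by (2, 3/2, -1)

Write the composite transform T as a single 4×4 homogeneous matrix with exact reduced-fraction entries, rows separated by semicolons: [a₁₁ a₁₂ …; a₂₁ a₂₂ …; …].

T = [6 0 0 0; 0 9/2 0 0; 0 0 2 0; 0 0 0 1]

T1 = [3 0 0 0; 0 3 0 0; 0 0 -2 0; 0 0 0 1]
T2·T1 = [6 0 0 0; 0 9/2 0 0; 0 0 2 0; 0 0 0 1]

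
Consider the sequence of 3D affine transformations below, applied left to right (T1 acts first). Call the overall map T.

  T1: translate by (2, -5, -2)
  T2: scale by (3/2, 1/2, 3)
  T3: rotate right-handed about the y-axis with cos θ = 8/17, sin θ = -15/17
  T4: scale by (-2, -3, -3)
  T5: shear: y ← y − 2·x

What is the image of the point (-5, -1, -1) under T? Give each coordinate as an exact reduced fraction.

T(p) = (-198/17, 549/17, 837/34)

T1 translate by (2, -5, -2): (-5, -1, -1) → (-3, -6, -3)
T2 scale by (3/2, 1/2, 3): (-3, -6, -3) → (-9/2, -3, -9)
T3 rotate right-handed about the y-axis with cos θ = 8/17, sin θ = -15/17: (-9/2, -3, -9) → (99/17, -3, -279/34)
T4 scale by (-2, -3, -3): (99/17, -3, -279/34) → (-198/17, 9, 837/34)
T5 shear: y ← y − 2·x: (-198/17, 9, 837/34) → (-198/17, 549/17, 837/34)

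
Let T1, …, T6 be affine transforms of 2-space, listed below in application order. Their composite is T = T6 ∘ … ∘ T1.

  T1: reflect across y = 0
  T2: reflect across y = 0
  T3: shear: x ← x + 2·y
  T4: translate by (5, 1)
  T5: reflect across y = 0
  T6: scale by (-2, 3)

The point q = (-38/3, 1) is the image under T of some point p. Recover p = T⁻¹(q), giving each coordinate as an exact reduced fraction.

p = (4, -4/3)

T1 = [1 0 0; 0 -1 0; 0 0 1]
T2·T1 = [1 0 0; 0 1 0; 0 0 1]
T3·…·T1 = [1 2 0; 0 1 0; 0 0 1]
T4·…·T1 = [1 2 5; 0 1 1; 0 0 1]
T5·…·T1 = [1 2 5; 0 -1 -1; 0 0 1]
T6·…·T1 = [-2 -4 -10; 0 -3 -3; 0 0 1]
det M = 6; M⁻¹ = [-1/2 2/3 -3; 0 -1/3 -1; 0 0 1]
M⁻¹ · (-38/3, 1)ᵀ = (4, -4/3)ᵀ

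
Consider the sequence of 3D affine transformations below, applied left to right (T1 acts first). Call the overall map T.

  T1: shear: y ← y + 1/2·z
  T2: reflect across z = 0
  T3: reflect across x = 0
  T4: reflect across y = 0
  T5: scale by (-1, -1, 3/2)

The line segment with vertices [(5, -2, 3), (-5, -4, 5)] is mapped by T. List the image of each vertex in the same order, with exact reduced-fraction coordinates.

T1 shear: y ← y + 1/2·z: (5, -2, 3) → (5, -1/2, 3); (-5, -4, 5) → (-5, -3/2, 5)
T2 reflect across z = 0: (5, -1/2, 3) → (5, -1/2, -3); (-5, -3/2, 5) → (-5, -3/2, -5)
T3 reflect across x = 0: (5, -1/2, -3) → (-5, -1/2, -3); (-5, -3/2, -5) → (5, -3/2, -5)
T4 reflect across y = 0: (-5, -1/2, -3) → (-5, 1/2, -3); (5, -3/2, -5) → (5, 3/2, -5)
T5 scale by (-1, -1, 3/2): (-5, 1/2, -3) → (5, -1/2, -9/2); (5, 3/2, -5) → (-5, -3/2, -15/2)

image vertices: (5, -1/2, -9/2), (-5, -3/2, -15/2)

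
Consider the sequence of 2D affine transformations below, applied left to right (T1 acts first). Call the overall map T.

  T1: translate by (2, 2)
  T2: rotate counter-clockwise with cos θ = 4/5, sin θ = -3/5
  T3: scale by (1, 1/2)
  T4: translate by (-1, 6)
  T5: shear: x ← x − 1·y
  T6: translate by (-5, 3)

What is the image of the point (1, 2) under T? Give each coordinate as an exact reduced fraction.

T(p) = (-79/10, 97/10)

T1 translate by (2, 2): (1, 2) → (3, 4)
T2 rotate counter-clockwise with cos θ = 4/5, sin θ = -3/5: (3, 4) → (24/5, 7/5)
T3 scale by (1, 1/2): (24/5, 7/5) → (24/5, 7/10)
T4 translate by (-1, 6): (24/5, 7/10) → (19/5, 67/10)
T5 shear: x ← x − 1·y: (19/5, 67/10) → (-29/10, 67/10)
T6 translate by (-5, 3): (-29/10, 67/10) → (-79/10, 97/10)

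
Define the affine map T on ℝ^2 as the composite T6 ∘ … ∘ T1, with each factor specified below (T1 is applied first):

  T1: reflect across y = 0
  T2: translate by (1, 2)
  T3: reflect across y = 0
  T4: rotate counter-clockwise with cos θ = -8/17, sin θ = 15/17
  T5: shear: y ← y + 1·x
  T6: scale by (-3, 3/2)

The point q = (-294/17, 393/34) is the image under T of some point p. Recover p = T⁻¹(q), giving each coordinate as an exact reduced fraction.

p = (-2, -4)

T1 = [1 0 0; 0 -1 0; 0 0 1]
T2·T1 = [1 0 1; 0 -1 2; 0 0 1]
T3·…·T1 = [1 0 1; 0 1 -2; 0 0 1]
T4·…·T1 = [-8/17 -15/17 22/17; 15/17 -8/17 31/17; 0 0 1]
T5·…·T1 = [-8/17 -15/17 22/17; 7/17 -23/17 53/17; 0 0 1]
T6·…·T1 = [24/17 45/17 -66/17; 21/34 -69/34 159/34; 0 0 1]
det M = -9/2; M⁻¹ = [23/51 10/17 -1; 7/51 -16/51 2; 0 0 1]
M⁻¹ · (-294/17, 393/34)ᵀ = (-2, -4)ᵀ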